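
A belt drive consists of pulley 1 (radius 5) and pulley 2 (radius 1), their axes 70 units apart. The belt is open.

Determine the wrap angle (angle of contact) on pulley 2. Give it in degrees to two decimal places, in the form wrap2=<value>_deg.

wrap2=173.45_deg

open belt: β = asin((r2−r1)/C) = asin(-4/70) = -3.2758°
wrap1 = π − 2β = 186.5517°
wrap2 = π + 2β = 173.4483°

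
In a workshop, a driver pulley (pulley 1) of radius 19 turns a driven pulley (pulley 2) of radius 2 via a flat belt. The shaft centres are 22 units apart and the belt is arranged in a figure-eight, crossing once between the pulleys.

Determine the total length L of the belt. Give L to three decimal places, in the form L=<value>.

L=132.350

crossed belt: β = asin((r1+r2)/C) = asin(21/22) = 72.6586°
wrap1 = wrap2 = π + 2β = 325.3171°
tangent length = C·cosβ = 6.5574
L = (r1+r2)·wrap + 2·C·cosβ = 21·5.6779 + 2·6.5574 = 132.3498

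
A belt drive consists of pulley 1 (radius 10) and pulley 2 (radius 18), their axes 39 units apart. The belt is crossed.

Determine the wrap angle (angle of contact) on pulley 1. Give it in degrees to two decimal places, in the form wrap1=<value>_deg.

wrap1=271.77_deg

crossed belt: β = asin((r1+r2)/C) = asin(28/39) = 45.8854°
wrap1 = wrap2 = π + 2β = 271.7708°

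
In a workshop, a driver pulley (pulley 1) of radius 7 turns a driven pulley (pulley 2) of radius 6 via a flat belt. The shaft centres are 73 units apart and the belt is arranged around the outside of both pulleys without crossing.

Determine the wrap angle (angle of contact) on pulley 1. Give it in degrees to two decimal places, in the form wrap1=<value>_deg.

open belt: β = asin((r2−r1)/C) = asin(-1/73) = -0.7849°
wrap1 = π − 2β = 181.5698°
wrap2 = π + 2β = 178.4302°

wrap1=181.57_deg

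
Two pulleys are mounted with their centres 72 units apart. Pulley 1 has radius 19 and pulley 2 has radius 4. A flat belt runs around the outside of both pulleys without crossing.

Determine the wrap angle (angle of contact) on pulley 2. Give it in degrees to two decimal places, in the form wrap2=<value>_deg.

wrap2=155.95_deg

open belt: β = asin((r2−r1)/C) = asin(-15/72) = -12.0247°
wrap1 = π − 2β = 204.0494°
wrap2 = π + 2β = 155.9506°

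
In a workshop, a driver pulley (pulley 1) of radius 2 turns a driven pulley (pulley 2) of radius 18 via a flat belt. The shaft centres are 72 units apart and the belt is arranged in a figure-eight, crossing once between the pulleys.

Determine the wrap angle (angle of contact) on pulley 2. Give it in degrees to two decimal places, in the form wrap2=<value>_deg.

crossed belt: β = asin((r1+r2)/C) = asin(20/72) = 16.1276°
wrap1 = wrap2 = π + 2β = 212.2552°

wrap2=212.26_deg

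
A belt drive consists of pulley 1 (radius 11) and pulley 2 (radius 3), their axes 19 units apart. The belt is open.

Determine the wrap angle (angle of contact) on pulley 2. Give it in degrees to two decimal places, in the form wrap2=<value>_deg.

open belt: β = asin((r2−r1)/C) = asin(-8/19) = -24.9011°
wrap1 = π − 2β = 229.8021°
wrap2 = π + 2β = 130.1979°

wrap2=130.20_deg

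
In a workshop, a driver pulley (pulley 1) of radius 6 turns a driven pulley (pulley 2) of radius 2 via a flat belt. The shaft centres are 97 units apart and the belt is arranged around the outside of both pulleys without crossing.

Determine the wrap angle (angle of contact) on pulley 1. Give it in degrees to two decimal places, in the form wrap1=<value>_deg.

wrap1=184.73_deg

open belt: β = asin((r2−r1)/C) = asin(-4/97) = -2.3634°
wrap1 = π − 2β = 184.7268°
wrap2 = π + 2β = 175.2732°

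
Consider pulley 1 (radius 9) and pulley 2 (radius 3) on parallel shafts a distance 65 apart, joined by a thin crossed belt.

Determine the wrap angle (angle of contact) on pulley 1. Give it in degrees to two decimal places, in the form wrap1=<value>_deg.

wrap1=201.28_deg

crossed belt: β = asin((r1+r2)/C) = asin(12/65) = 10.6387°
wrap1 = wrap2 = π + 2β = 201.2774°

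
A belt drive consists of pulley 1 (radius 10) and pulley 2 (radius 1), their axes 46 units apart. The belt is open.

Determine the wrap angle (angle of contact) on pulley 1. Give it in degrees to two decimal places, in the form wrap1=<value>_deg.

wrap1=202.57_deg

open belt: β = asin((r2−r1)/C) = asin(-9/46) = -11.2828°
wrap1 = π − 2β = 202.5656°
wrap2 = π + 2β = 157.4344°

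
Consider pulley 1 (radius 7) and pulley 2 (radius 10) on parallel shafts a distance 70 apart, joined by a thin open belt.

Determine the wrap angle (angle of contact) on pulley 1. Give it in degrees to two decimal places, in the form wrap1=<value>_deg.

wrap1=175.09_deg

open belt: β = asin((r2−r1)/C) = asin(3/70) = 2.4563°
wrap1 = π − 2β = 175.0874°
wrap2 = π + 2β = 184.9126°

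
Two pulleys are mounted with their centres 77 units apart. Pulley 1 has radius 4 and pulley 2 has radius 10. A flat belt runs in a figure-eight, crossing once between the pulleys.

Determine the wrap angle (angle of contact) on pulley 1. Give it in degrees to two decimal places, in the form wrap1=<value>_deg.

wrap1=200.95_deg

crossed belt: β = asin((r1+r2)/C) = asin(14/77) = 10.4757°
wrap1 = wrap2 = π + 2β = 200.9514°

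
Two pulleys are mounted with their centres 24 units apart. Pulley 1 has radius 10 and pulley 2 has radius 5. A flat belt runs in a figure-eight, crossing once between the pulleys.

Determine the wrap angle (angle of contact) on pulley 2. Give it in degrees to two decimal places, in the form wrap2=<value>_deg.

wrap2=257.36_deg

crossed belt: β = asin((r1+r2)/C) = asin(15/24) = 38.6822°
wrap1 = wrap2 = π + 2β = 257.3644°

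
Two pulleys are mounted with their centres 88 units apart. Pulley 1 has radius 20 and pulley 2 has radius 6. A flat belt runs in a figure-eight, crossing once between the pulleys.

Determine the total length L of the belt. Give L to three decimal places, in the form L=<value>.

L=265.421

crossed belt: β = asin((r1+r2)/C) = asin(26/88) = 17.1848°
wrap1 = wrap2 = π + 2β = 214.3696°
tangent length = C·cosβ = 84.0714
L = (r1+r2)·wrap + 2·C·cosβ = 26·3.7415 + 2·84.0714 = 265.4206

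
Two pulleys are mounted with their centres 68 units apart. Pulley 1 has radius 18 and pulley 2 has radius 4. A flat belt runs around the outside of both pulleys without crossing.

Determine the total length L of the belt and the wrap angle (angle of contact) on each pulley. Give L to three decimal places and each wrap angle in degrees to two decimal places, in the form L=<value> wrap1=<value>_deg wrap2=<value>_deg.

L=208.008 wrap1=203.76_deg wrap2=156.24_deg

open belt: β = asin((r2−r1)/C) = asin(-14/68) = -11.8812°
wrap1 = π − 2β = 203.7623°
wrap2 = π + 2β = 156.2377°
tangent length = C·cosβ = 66.5432
L = r1·wrap1 + r2·wrap2 + 2·C·cosβ = 18·3.5563 + 4·2.7269 + 2·66.5432 = 208.0077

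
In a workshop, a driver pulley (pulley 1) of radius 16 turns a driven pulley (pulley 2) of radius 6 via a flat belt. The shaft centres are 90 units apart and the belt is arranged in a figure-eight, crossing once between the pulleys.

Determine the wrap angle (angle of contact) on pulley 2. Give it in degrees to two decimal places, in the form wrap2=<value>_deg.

crossed belt: β = asin((r1+r2)/C) = asin(22/90) = 14.1490°
wrap1 = wrap2 = π + 2β = 208.2980°

wrap2=208.30_deg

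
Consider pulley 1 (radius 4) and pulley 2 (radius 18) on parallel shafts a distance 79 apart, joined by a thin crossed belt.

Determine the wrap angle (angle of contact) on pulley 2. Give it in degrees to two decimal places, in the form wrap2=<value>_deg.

crossed belt: β = asin((r1+r2)/C) = asin(22/79) = 16.1696°
wrap1 = wrap2 = π + 2β = 212.3391°

wrap2=212.34_deg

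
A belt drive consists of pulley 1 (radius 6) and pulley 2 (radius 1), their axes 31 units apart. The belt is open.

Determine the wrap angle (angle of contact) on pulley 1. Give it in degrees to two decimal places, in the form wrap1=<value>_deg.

open belt: β = asin((r2−r1)/C) = asin(-5/31) = -9.2818°
wrap1 = π − 2β = 198.5636°
wrap2 = π + 2β = 161.4364°

wrap1=198.56_deg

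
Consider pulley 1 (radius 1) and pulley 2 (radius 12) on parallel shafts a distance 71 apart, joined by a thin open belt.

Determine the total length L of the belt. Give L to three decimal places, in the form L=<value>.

L=184.548

open belt: β = asin((r2−r1)/C) = asin(11/71) = 8.9127°
wrap1 = π − 2β = 162.1746°
wrap2 = π + 2β = 197.8254°
tangent length = C·cosβ = 70.1427
L = r1·wrap1 + r2·wrap2 + 2·C·cosβ = 1·2.8305 + 12·3.4527 + 2·70.1427 = 184.5484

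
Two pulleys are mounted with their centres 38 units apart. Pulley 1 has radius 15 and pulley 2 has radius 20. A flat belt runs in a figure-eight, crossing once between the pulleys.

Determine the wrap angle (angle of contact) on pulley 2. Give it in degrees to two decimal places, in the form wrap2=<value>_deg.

crossed belt: β = asin((r1+r2)/C) = asin(35/38) = 67.0805°
wrap1 = wrap2 = π + 2β = 314.1609°

wrap2=314.16_deg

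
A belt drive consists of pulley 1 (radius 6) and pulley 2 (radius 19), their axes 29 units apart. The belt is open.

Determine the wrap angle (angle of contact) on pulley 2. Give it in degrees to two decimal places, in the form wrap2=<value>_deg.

wrap2=233.27_deg

open belt: β = asin((r2−r1)/C) = asin(13/29) = 26.6331°
wrap1 = π − 2β = 126.7338°
wrap2 = π + 2β = 233.2662°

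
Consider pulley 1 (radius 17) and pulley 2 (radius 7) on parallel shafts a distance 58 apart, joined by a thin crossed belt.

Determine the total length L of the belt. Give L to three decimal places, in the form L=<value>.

crossed belt: β = asin((r1+r2)/C) = asin(24/58) = 24.4433°
wrap1 = wrap2 = π + 2β = 228.8867°
tangent length = C·cosβ = 52.8015
L = (r1+r2)·wrap + 2·C·cosβ = 24·3.9948 + 2·52.8015 = 201.4789

L=201.479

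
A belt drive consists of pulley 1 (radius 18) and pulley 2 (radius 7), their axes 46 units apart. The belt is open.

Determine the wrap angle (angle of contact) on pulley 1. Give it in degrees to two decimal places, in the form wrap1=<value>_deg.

wrap1=207.67_deg

open belt: β = asin((r2−r1)/C) = asin(-11/46) = -13.8352°
wrap1 = π − 2β = 207.6704°
wrap2 = π + 2β = 152.3296°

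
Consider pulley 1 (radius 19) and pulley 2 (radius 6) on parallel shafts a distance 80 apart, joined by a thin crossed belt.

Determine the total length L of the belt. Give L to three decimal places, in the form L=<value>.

L=246.418

crossed belt: β = asin((r1+r2)/C) = asin(25/80) = 18.2100°
wrap1 = wrap2 = π + 2β = 216.4199°
tangent length = C·cosβ = 75.9934
L = (r1+r2)·wrap + 2·C·cosβ = 25·3.7772 + 2·75.9934 = 246.4178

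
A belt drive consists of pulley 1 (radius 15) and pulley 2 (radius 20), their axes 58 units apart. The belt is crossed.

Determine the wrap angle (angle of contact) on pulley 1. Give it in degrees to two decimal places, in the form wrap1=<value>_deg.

crossed belt: β = asin((r1+r2)/C) = asin(35/58) = 37.1173°
wrap1 = wrap2 = π + 2β = 254.2345°

wrap1=254.23_deg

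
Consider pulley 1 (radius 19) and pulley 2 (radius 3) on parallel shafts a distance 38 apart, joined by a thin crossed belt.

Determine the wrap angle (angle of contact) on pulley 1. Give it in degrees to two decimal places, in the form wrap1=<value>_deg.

crossed belt: β = asin((r1+r2)/C) = asin(22/38) = 35.3765°
wrap1 = wrap2 = π + 2β = 250.7531°

wrap1=250.75_deg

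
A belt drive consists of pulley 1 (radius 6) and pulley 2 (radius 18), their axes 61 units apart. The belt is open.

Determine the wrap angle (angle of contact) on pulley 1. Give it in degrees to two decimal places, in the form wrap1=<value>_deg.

wrap1=157.31_deg

open belt: β = asin((r2−r1)/C) = asin(12/61) = 11.3453°
wrap1 = π − 2β = 157.3094°
wrap2 = π + 2β = 202.6906°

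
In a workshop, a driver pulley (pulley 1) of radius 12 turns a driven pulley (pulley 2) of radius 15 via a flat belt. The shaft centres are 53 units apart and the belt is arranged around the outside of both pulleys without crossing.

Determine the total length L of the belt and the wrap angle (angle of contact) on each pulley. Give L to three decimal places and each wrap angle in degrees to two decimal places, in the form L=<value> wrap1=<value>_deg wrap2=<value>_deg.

L=190.993 wrap1=173.51_deg wrap2=186.49_deg

open belt: β = asin((r2−r1)/C) = asin(3/53) = 3.2449°
wrap1 = π − 2β = 173.5102°
wrap2 = π + 2β = 186.4898°
tangent length = C·cosβ = 52.9150
L = r1·wrap1 + r2·wrap2 + 2·C·cosβ = 12·3.0283 + 15·3.2549 + 2·52.9150 = 190.9929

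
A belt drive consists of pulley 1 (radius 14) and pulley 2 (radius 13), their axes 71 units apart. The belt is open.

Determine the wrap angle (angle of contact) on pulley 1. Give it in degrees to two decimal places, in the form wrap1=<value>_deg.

open belt: β = asin((r2−r1)/C) = asin(-1/71) = -0.8070°
wrap1 = π − 2β = 181.6140°
wrap2 = π + 2β = 178.3860°

wrap1=181.61_deg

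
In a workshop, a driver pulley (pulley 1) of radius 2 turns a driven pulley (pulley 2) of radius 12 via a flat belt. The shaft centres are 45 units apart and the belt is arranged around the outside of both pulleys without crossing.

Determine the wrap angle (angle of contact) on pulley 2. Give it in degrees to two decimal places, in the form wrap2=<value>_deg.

open belt: β = asin((r2−r1)/C) = asin(10/45) = 12.8396°
wrap1 = π − 2β = 154.3208°
wrap2 = π + 2β = 205.6792°

wrap2=205.68_deg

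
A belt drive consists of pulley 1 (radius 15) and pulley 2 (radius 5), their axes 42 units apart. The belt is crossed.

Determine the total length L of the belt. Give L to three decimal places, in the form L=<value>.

L=156.549

crossed belt: β = asin((r1+r2)/C) = asin(20/42) = 28.4369°
wrap1 = wrap2 = π + 2β = 236.8738°
tangent length = C·cosβ = 36.9324
L = (r1+r2)·wrap + 2·C·cosβ = 20·4.1342 + 2·36.9324 = 156.5493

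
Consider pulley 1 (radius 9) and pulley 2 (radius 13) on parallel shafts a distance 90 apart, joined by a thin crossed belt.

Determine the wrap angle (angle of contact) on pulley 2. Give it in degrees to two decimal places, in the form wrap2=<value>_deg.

wrap2=208.30_deg

crossed belt: β = asin((r1+r2)/C) = asin(22/90) = 14.1490°
wrap1 = wrap2 = π + 2β = 208.2980°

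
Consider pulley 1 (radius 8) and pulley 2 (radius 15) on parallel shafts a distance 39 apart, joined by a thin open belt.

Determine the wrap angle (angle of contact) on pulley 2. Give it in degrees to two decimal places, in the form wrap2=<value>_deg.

wrap2=200.68_deg

open belt: β = asin((r2−r1)/C) = asin(7/39) = 10.3399°
wrap1 = π − 2β = 159.3202°
wrap2 = π + 2β = 200.6798°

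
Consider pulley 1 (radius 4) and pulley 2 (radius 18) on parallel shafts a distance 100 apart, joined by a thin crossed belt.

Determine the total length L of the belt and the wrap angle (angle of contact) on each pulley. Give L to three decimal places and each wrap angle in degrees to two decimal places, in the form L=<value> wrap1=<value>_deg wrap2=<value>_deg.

L=273.975 wrap1=205.42_deg wrap2=205.42_deg

crossed belt: β = asin((r1+r2)/C) = asin(22/100) = 12.7090°
wrap1 = wrap2 = π + 2β = 205.4181°
tangent length = C·cosβ = 97.5500
L = (r1+r2)·wrap + 2·C·cosβ = 22·3.5852 + 2·97.5500 = 273.9748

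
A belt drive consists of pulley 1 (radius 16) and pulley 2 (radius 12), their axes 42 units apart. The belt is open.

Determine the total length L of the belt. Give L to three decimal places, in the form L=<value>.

L=172.346

open belt: β = asin((r2−r1)/C) = asin(-4/42) = -5.4650°
wrap1 = π − 2β = 190.9300°
wrap2 = π + 2β = 169.0700°
tangent length = C·cosβ = 41.8091
L = r1·wrap1 + r2·wrap2 + 2·C·cosβ = 16·3.3324 + 12·2.9508 + 2·41.8091 = 172.3458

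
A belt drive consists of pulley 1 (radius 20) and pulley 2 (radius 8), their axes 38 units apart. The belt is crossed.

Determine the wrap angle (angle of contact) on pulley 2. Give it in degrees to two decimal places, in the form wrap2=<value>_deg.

wrap2=274.93_deg

crossed belt: β = asin((r1+r2)/C) = asin(28/38) = 47.4631°
wrap1 = wrap2 = π + 2β = 274.9262°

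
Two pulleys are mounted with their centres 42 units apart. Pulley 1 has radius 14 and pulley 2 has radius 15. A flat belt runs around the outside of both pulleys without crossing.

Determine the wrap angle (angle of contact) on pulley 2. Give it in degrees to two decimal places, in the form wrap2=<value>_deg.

open belt: β = asin((r2−r1)/C) = asin(1/42) = 1.3643°
wrap1 = π − 2β = 177.2714°
wrap2 = π + 2β = 182.7286°

wrap2=182.73_deg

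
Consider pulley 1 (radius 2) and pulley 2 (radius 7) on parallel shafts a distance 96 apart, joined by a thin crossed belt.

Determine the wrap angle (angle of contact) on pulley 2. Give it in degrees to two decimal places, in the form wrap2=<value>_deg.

wrap2=190.76_deg

crossed belt: β = asin((r1+r2)/C) = asin(9/96) = 5.3794°
wrap1 = wrap2 = π + 2β = 190.7588°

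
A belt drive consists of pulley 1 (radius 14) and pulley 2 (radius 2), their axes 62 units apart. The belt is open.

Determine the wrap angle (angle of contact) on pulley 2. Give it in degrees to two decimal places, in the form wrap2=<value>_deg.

wrap2=157.68_deg

open belt: β = asin((r2−r1)/C) = asin(-12/62) = -11.1599°
wrap1 = π − 2β = 202.3199°
wrap2 = π + 2β = 157.6801°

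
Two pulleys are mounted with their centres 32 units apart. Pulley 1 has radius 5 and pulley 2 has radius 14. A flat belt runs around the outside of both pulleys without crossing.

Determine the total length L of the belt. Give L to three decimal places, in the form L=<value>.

open belt: β = asin((r2−r1)/C) = asin(9/32) = 16.3348°
wrap1 = π − 2β = 147.3304°
wrap2 = π + 2β = 212.6696°
tangent length = C·cosβ = 30.7083
L = r1·wrap1 + r2·wrap2 + 2·C·cosβ = 5·2.5714 + 14·3.7118 + 2·30.7083 = 126.2386

L=126.239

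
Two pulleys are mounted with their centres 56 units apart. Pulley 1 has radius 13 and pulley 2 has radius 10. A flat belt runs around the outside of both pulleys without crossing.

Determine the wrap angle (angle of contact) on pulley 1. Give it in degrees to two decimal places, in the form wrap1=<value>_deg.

open belt: β = asin((r2−r1)/C) = asin(-3/56) = -3.0709°
wrap1 = π − 2β = 186.1418°
wrap2 = π + 2β = 173.8582°

wrap1=186.14_deg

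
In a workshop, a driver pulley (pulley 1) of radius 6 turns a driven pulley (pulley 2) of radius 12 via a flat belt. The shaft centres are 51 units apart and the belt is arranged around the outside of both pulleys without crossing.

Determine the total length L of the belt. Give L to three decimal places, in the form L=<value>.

open belt: β = asin((r2−r1)/C) = asin(6/51) = 6.7563°
wrap1 = π − 2β = 166.4873°
wrap2 = π + 2β = 193.5127°
tangent length = C·cosβ = 50.6458
L = r1·wrap1 + r2·wrap2 + 2·C·cosβ = 6·2.9058 + 12·3.3774 + 2·50.6458 = 159.2554

L=159.255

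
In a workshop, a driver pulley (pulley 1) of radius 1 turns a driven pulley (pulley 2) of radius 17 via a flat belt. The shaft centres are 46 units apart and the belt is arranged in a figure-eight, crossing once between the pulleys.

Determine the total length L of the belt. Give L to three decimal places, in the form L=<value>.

L=155.686

crossed belt: β = asin((r1+r2)/C) = asin(18/46) = 23.0357°
wrap1 = wrap2 = π + 2β = 226.0714°
tangent length = C·cosβ = 42.3320
L = (r1+r2)·wrap + 2·C·cosβ = 18·3.9457 + 2·42.3320 = 155.6865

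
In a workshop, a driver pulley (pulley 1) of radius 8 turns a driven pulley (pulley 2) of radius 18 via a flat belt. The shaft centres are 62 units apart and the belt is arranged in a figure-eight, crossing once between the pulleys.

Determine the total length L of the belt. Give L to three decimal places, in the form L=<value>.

L=216.754

crossed belt: β = asin((r1+r2)/C) = asin(26/62) = 24.7939°
wrap1 = wrap2 = π + 2β = 229.5877°
tangent length = C·cosβ = 56.2850
L = (r1+r2)·wrap + 2·C·cosβ = 26·4.0071 + 2·56.2850 = 216.7536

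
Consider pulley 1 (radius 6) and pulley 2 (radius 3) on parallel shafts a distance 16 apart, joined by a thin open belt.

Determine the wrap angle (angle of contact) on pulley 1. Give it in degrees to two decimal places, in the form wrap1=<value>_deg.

wrap1=201.61_deg

open belt: β = asin((r2−r1)/C) = asin(-3/16) = -10.8069°
wrap1 = π − 2β = 201.6138°
wrap2 = π + 2β = 158.3862°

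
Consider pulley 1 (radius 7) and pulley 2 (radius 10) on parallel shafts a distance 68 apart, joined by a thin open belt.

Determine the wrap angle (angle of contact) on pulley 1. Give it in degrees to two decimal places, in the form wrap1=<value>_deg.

open belt: β = asin((r2−r1)/C) = asin(3/68) = 2.5286°
wrap1 = π − 2β = 174.9428°
wrap2 = π + 2β = 185.0572°

wrap1=174.94_deg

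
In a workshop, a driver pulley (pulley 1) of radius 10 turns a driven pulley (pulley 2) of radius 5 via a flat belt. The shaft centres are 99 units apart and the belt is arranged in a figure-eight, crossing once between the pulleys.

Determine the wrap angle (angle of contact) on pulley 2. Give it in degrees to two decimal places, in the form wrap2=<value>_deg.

wrap2=197.43_deg

crossed belt: β = asin((r1+r2)/C) = asin(15/99) = 8.7147°
wrap1 = wrap2 = π + 2β = 197.4295°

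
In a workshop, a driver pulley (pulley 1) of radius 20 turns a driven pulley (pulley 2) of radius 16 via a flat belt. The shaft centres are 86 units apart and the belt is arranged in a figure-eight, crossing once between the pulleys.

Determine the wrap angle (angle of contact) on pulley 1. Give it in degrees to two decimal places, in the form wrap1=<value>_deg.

wrap1=229.49_deg

crossed belt: β = asin((r1+r2)/C) = asin(36/86) = 24.7465°
wrap1 = wrap2 = π + 2β = 229.4930°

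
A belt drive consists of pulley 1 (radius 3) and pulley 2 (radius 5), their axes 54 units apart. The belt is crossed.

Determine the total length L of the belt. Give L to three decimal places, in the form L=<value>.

crossed belt: β = asin((r1+r2)/C) = asin(8/54) = 8.5196°
wrap1 = wrap2 = π + 2β = 197.0392°
tangent length = C·cosβ = 53.4041
L = (r1+r2)·wrap + 2·C·cosβ = 8·3.4390 + 2·53.4041 = 134.3201

L=134.320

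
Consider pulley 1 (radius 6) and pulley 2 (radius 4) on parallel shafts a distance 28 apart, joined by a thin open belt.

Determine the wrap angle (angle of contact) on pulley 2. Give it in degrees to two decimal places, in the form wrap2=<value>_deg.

wrap2=171.81_deg

open belt: β = asin((r2−r1)/C) = asin(-2/28) = -4.0960°
wrap1 = π − 2β = 188.1921°
wrap2 = π + 2β = 171.8079°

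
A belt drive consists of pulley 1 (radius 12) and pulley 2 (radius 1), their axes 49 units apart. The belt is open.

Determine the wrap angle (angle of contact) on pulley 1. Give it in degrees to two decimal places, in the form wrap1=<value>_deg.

open belt: β = asin((r2−r1)/C) = asin(-11/49) = -12.9729°
wrap1 = π − 2β = 205.9458°
wrap2 = π + 2β = 154.0542°

wrap1=205.95_deg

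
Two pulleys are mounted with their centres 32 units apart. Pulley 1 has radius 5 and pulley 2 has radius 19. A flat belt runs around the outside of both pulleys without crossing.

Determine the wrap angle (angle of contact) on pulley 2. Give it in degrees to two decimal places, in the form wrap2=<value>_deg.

open belt: β = asin((r2−r1)/C) = asin(14/32) = 25.9445°
wrap1 = π − 2β = 128.1110°
wrap2 = π + 2β = 231.8890°

wrap2=231.89_deg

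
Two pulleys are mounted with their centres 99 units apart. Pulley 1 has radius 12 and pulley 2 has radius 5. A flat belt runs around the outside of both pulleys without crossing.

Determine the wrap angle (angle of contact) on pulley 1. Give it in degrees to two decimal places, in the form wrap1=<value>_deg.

wrap1=188.11_deg

open belt: β = asin((r2−r1)/C) = asin(-7/99) = -4.0546°
wrap1 = π − 2β = 188.1092°
wrap2 = π + 2β = 171.8908°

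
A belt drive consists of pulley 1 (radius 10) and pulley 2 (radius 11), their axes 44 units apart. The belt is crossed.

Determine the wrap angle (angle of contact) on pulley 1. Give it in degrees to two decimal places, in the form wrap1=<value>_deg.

crossed belt: β = asin((r1+r2)/C) = asin(21/44) = 28.5074°
wrap1 = wrap2 = π + 2β = 237.0149°

wrap1=237.01_deg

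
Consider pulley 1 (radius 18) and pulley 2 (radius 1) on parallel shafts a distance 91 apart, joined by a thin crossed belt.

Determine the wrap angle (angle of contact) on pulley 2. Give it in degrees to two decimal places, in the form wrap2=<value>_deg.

crossed belt: β = asin((r1+r2)/C) = asin(19/91) = 12.0515°
wrap1 = wrap2 = π + 2β = 204.1030°

wrap2=204.10_deg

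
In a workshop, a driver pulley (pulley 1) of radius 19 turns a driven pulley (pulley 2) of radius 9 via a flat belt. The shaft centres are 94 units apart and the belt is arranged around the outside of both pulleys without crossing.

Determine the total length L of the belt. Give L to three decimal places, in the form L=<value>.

open belt: β = asin((r2−r1)/C) = asin(-10/94) = -6.1069°
wrap1 = π − 2β = 192.2137°
wrap2 = π + 2β = 167.7863°
tangent length = C·cosβ = 93.4666
L = r1·wrap1 + r2·wrap2 + 2·C·cosβ = 19·3.3548 + 9·2.9284 + 2·93.4666 = 277.0294

L=277.029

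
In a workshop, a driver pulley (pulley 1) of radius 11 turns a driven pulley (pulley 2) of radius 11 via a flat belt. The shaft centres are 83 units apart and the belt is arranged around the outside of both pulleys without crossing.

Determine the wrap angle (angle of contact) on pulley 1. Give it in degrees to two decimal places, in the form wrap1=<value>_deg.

open belt: β = asin((r2−r1)/C) = asin(0/83) = 0.0000°
wrap1 = π − 2β = 180.0000°
wrap2 = π + 2β = 180.0000°

wrap1=180.00_deg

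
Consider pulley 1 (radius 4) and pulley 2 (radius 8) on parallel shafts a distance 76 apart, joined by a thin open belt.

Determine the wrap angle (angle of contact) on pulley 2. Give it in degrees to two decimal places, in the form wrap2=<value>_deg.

open belt: β = asin((r2−r1)/C) = asin(4/76) = 3.0170°
wrap1 = π − 2β = 173.9661°
wrap2 = π + 2β = 186.0339°

wrap2=186.03_deg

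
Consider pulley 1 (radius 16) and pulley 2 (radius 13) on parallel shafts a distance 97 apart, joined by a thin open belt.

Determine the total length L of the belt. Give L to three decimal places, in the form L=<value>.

open belt: β = asin((r2−r1)/C) = asin(-3/97) = -1.7723°
wrap1 = π − 2β = 183.5446°
wrap2 = π + 2β = 176.4554°
tangent length = C·cosβ = 96.9536
L = r1·wrap1 + r2·wrap2 + 2·C·cosβ = 16·3.2035 + 13·3.0797 + 2·96.9536 = 285.1990

L=285.199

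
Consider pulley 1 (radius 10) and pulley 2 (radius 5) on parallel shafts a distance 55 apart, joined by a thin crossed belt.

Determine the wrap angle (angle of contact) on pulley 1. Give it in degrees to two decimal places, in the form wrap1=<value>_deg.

crossed belt: β = asin((r1+r2)/C) = asin(15/55) = 15.8266°
wrap1 = wrap2 = π + 2β = 211.6532°

wrap1=211.65_deg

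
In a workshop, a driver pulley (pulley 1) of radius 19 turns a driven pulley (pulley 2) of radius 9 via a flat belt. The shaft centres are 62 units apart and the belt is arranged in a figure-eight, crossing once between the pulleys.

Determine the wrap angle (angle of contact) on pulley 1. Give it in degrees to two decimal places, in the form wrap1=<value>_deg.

wrap1=233.69_deg

crossed belt: β = asin((r1+r2)/C) = asin(28/62) = 26.8472°
wrap1 = wrap2 = π + 2β = 233.6944°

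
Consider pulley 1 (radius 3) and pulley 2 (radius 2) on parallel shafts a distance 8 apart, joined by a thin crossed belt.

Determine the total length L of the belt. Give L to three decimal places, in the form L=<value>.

crossed belt: β = asin((r1+r2)/C) = asin(5/8) = 38.6822°
wrap1 = wrap2 = π + 2β = 257.3644°
tangent length = C·cosβ = 6.2450
L = (r1+r2)·wrap + 2·C·cosβ = 5·4.4919 + 2·6.2450 = 34.9493

L=34.949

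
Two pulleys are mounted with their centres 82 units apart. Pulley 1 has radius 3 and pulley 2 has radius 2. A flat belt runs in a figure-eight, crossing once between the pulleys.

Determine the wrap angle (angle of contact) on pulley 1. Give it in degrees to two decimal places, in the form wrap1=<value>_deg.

wrap1=186.99_deg

crossed belt: β = asin((r1+r2)/C) = asin(5/82) = 3.4958°
wrap1 = wrap2 = π + 2β = 186.9916°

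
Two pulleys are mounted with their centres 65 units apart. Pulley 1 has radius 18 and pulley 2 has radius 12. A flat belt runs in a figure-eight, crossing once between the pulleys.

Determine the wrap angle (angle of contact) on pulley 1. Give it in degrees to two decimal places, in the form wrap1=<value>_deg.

wrap1=234.97_deg

crossed belt: β = asin((r1+r2)/C) = asin(30/65) = 27.4864°
wrap1 = wrap2 = π + 2β = 234.9729°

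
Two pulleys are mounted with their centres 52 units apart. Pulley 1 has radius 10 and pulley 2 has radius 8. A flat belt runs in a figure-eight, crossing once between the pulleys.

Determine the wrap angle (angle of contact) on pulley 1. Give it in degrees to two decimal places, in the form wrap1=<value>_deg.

crossed belt: β = asin((r1+r2)/C) = asin(18/52) = 20.2522°
wrap1 = wrap2 = π + 2β = 220.5045°

wrap1=220.50_deg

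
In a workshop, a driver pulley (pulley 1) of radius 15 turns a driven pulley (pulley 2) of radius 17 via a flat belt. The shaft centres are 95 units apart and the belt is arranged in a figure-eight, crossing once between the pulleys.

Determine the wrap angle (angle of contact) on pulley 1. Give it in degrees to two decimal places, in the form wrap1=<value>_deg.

crossed belt: β = asin((r1+r2)/C) = asin(32/95) = 19.6846°
wrap1 = wrap2 = π + 2β = 219.3692°

wrap1=219.37_deg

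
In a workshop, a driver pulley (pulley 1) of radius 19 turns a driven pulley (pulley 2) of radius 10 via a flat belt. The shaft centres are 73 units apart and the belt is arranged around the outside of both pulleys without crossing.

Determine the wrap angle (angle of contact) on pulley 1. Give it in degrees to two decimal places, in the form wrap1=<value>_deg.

wrap1=194.16_deg

open belt: β = asin((r2−r1)/C) = asin(-9/73) = -7.0819°
wrap1 = π − 2β = 194.1638°
wrap2 = π + 2β = 165.8362°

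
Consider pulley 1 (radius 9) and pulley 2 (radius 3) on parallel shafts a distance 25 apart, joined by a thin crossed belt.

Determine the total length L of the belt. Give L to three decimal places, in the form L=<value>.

L=93.578

crossed belt: β = asin((r1+r2)/C) = asin(12/25) = 28.6854°
wrap1 = wrap2 = π + 2β = 237.3708°
tangent length = C·cosβ = 21.9317
L = (r1+r2)·wrap + 2·C·cosβ = 12·4.1429 + 2·21.9317 = 93.5782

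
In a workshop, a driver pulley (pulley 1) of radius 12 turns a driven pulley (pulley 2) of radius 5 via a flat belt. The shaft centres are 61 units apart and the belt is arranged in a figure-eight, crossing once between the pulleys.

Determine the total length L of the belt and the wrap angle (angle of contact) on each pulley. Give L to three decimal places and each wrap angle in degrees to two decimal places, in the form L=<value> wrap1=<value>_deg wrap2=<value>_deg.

L=180.176 wrap1=212.36_deg wrap2=212.36_deg

crossed belt: β = asin((r1+r2)/C) = asin(17/61) = 16.1819°
wrap1 = wrap2 = π + 2β = 212.3639°
tangent length = C·cosβ = 58.5833
L = (r1+r2)·wrap + 2·C·cosβ = 17·3.7064 + 2·58.5833 = 180.1762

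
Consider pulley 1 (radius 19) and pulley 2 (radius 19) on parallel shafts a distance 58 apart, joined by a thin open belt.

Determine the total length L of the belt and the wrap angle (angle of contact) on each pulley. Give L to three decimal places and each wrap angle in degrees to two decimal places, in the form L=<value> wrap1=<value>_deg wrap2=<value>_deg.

open belt: β = asin((r2−r1)/C) = asin(0/58) = 0.0000°
wrap1 = π − 2β = 180.0000°
wrap2 = π + 2β = 180.0000°
tangent length = C·cosβ = 58.0000
L = r1·wrap1 + r2·wrap2 + 2·C·cosβ = 19·3.1416 + 19·3.1416 + 2·58.0000 = 235.3805

L=235.381 wrap1=180.00_deg wrap2=180.00_deg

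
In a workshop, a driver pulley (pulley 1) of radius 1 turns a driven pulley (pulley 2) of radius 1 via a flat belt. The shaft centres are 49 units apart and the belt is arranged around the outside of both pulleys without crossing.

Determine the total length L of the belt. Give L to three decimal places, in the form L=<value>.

open belt: β = asin((r2−r1)/C) = asin(0/49) = 0.0000°
wrap1 = π − 2β = 180.0000°
wrap2 = π + 2β = 180.0000°
tangent length = C·cosβ = 49.0000
L = r1·wrap1 + r2·wrap2 + 2·C·cosβ = 1·3.1416 + 1·3.1416 + 2·49.0000 = 104.2832

L=104.283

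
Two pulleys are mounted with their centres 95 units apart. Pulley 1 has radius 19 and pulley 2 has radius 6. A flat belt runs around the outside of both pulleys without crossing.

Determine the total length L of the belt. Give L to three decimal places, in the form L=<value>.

L=270.322

open belt: β = asin((r2−r1)/C) = asin(-13/95) = -7.8652°
wrap1 = π − 2β = 195.7303°
wrap2 = π + 2β = 164.2697°
tangent length = C·cosβ = 94.1063
L = r1·wrap1 + r2·wrap2 + 2·C·cosβ = 19·3.4161 + 6·2.8670 + 2·94.1063 = 270.3216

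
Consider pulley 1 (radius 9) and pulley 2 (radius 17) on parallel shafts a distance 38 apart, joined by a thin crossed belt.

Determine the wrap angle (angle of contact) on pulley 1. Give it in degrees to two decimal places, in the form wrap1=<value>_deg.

wrap1=266.35_deg

crossed belt: β = asin((r1+r2)/C) = asin(26/38) = 43.1736°
wrap1 = wrap2 = π + 2β = 266.3471°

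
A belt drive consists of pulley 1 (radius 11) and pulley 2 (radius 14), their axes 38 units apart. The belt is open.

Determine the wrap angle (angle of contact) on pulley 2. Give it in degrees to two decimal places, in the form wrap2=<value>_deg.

wrap2=189.06_deg

open belt: β = asin((r2−r1)/C) = asin(3/38) = 4.5281°
wrap1 = π − 2β = 170.9439°
wrap2 = π + 2β = 189.0561°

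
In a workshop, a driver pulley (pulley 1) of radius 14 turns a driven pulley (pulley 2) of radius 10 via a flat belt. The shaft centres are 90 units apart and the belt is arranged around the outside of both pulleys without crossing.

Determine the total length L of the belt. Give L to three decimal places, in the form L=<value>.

open belt: β = asin((r2−r1)/C) = asin(-4/90) = -2.5473°
wrap1 = π − 2β = 185.0946°
wrap2 = π + 2β = 174.9054°
tangent length = C·cosβ = 89.9111
L = r1·wrap1 + r2·wrap2 + 2·C·cosβ = 14·3.2305 + 10·3.0527 + 2·89.9111 = 255.5760

L=255.576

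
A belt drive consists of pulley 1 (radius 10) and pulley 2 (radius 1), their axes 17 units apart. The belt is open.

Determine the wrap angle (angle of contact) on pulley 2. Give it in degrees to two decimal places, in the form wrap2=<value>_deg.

open belt: β = asin((r2−r1)/C) = asin(-9/17) = -31.9657°
wrap1 = π − 2β = 243.9314°
wrap2 = π + 2β = 116.0686°

wrap2=116.07_deg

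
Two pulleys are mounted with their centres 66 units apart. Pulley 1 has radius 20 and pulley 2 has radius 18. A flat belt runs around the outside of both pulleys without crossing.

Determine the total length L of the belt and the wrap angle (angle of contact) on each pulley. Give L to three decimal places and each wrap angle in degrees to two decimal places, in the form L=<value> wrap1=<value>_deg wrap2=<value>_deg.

L=251.441 wrap1=183.47_deg wrap2=176.53_deg

open belt: β = asin((r2−r1)/C) = asin(-2/66) = -1.7365°
wrap1 = π − 2β = 183.4730°
wrap2 = π + 2β = 176.5270°
tangent length = C·cosβ = 65.9697
L = r1·wrap1 + r2·wrap2 + 2·C·cosβ = 20·3.2022 + 18·3.0810 + 2·65.9697 = 251.4411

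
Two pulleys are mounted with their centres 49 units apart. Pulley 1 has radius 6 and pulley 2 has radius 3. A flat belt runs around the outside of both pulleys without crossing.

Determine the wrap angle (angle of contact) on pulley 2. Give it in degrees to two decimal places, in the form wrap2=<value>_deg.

wrap2=172.98_deg

open belt: β = asin((r2−r1)/C) = asin(-3/49) = -3.5101°
wrap1 = π − 2β = 187.0202°
wrap2 = π + 2β = 172.9798°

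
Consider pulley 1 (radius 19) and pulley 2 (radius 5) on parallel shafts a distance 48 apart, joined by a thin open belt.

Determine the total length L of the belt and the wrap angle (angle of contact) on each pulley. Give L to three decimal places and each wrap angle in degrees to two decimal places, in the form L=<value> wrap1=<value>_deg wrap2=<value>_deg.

open belt: β = asin((r2−r1)/C) = asin(-14/48) = -16.9578°
wrap1 = π − 2β = 213.9155°
wrap2 = π + 2β = 146.0845°
tangent length = C·cosβ = 45.9130
L = r1·wrap1 + r2·wrap2 + 2·C·cosβ = 19·3.7335 + 5·2.5497 + 2·45.9130 = 175.5113

L=175.511 wrap1=213.92_deg wrap2=146.08_deg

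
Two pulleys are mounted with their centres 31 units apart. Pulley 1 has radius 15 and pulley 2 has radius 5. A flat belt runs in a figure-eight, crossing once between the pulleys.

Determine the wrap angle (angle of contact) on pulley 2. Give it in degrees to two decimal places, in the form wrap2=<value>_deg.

crossed belt: β = asin((r1+r2)/C) = asin(20/31) = 40.1778°
wrap1 = wrap2 = π + 2β = 260.3555°

wrap2=260.36_deg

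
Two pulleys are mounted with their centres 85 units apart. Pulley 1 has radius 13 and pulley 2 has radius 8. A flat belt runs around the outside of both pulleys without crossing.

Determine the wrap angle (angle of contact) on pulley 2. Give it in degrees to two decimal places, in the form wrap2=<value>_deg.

open belt: β = asin((r2−r1)/C) = asin(-5/85) = -3.3723°
wrap1 = π − 2β = 186.7446°
wrap2 = π + 2β = 173.2554°

wrap2=173.26_deg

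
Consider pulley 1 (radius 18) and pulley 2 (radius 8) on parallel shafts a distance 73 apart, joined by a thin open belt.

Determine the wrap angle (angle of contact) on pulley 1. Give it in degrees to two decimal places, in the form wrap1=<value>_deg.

wrap1=195.75_deg

open belt: β = asin((r2−r1)/C) = asin(-10/73) = -7.8735°
wrap1 = π − 2β = 195.7470°
wrap2 = π + 2β = 164.2530°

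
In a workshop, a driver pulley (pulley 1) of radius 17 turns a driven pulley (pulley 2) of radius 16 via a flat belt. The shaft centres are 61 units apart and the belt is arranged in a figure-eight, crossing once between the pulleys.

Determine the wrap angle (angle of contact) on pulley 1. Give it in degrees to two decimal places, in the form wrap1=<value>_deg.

wrap1=245.50_deg

crossed belt: β = asin((r1+r2)/C) = asin(33/61) = 32.7506°
wrap1 = wrap2 = π + 2β = 245.5012°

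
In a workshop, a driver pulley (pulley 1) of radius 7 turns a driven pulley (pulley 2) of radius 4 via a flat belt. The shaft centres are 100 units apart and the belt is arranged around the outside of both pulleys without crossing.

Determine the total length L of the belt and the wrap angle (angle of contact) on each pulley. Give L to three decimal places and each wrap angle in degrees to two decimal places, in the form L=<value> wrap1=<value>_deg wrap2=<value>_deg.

L=234.648 wrap1=183.44_deg wrap2=176.56_deg

open belt: β = asin((r2−r1)/C) = asin(-3/100) = -1.7191°
wrap1 = π − 2β = 183.4383°
wrap2 = π + 2β = 176.5617°
tangent length = C·cosβ = 99.9550
L = r1·wrap1 + r2·wrap2 + 2·C·cosβ = 7·3.2016 + 4·3.0816 + 2·99.9550 = 234.6475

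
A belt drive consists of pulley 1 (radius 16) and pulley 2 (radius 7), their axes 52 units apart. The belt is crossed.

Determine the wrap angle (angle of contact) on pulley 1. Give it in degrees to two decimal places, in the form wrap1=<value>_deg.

crossed belt: β = asin((r1+r2)/C) = asin(23/52) = 26.2512°
wrap1 = wrap2 = π + 2β = 232.5024°

wrap1=232.50_deg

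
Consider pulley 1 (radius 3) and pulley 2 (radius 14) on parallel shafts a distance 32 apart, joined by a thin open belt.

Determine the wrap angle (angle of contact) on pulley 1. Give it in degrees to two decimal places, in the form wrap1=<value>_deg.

open belt: β = asin((r2−r1)/C) = asin(11/32) = 20.1055°
wrap1 = π − 2β = 139.7890°
wrap2 = π + 2β = 220.2110°

wrap1=139.79_deg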